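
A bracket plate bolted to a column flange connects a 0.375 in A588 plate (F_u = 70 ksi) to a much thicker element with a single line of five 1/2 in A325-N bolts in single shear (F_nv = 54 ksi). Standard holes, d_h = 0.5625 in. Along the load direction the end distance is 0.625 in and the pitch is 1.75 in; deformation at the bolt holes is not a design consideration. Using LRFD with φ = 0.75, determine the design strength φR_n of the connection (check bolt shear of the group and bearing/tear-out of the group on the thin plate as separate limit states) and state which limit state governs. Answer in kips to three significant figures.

39.8 kips (bolt shear governs)

Bolt shear: A_b = π·0.5²/4 = 0.1963 in²; R_n = 54 × 0.1963 × 5 × 1 = 53.01 kips → 0.75 × 53.01 = 39.8 kips.
Bearing (1.5 l_c t F_u ≤ 3.0 d t F_u): upper limit = 3.0·0.5·0.375·70 = 39.38 kips.
  Edge l_c = 0.625 − 0.5625/2 = 0.3438 → r_n = 13.54 kips; interior l_c = 1.75 − 0.5625 = 1.188 → r_n = 39.38 kips.
  R_n,bearing = 1·13.54 + 4·39.38 = 171 kips → 0.75 × 171 = 128 kips.
Bolt shear governs: 39.8 kips.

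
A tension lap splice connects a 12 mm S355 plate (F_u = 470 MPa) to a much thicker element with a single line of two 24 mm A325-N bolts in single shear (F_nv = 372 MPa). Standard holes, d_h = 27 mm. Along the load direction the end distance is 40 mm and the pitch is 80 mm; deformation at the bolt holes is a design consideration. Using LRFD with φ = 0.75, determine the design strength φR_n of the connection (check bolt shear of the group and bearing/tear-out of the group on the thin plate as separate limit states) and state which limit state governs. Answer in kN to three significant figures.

252 kN (bolt shear governs)

Bolt shear: A_b = π·24²/4 = 452.4 mm²; R_n = 372 × 452.4 × 2 × 1 / 1000 = 336.6 kN → 0.75 × 336.6 = 252 kN.
Bearing (1.2 l_c t F_u ≤ 2.4 d t F_u): upper limit = 2.4·24·12·470 / 1000 = 324.9 kN.
  Edge l_c = 40 − 27/2 = 26.5 → r_n = 179.4 kN; interior l_c = 80 − 27 = 53 → r_n = 324.9 kN.
  R_n,bearing = 1·179.4 + 1·324.9 = 504.2 kN → 0.75 × 504.2 = 378 kN.
Bolt shear governs: 252 kN.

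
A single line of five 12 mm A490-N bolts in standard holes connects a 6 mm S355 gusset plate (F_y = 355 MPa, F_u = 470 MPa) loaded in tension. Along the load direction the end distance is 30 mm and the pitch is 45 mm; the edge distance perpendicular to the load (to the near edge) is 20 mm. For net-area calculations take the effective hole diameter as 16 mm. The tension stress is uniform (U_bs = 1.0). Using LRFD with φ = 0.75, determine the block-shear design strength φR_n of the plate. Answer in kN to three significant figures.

Shear plane L_v = 30 + 4·45 = 210 mm; A_gv = 210 × 6 = 1260 mm².
A_nv = (210 − 4.5·16) × 6 = 828 mm².
A_nt = (20 − 0.5·16) × 6 = 72 mm².
0.6 F_u A_nv = 233.5 kN; 0.6 F_y A_gv = 268.4 kN → shear rupture governs the shear term.
R_n = 233.5 + 1.0 × 470 × 72 / 1000 = 267.3 kN.
Design strength φR_n = 0.75 × 267.3 = 201 kN.

201 kN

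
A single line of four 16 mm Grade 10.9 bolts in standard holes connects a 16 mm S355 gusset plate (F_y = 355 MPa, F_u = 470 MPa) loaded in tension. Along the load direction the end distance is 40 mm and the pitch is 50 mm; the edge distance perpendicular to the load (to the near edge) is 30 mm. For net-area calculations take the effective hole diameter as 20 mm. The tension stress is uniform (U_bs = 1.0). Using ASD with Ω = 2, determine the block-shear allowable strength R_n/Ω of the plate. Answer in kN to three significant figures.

346 kN

Shear plane L_v = 40 + 3·50 = 190 mm; A_gv = 190 × 16 = 3040 mm².
A_nv = (190 − 3.5·20) × 16 = 1920 mm².
A_nt = (30 − 0.5·20) × 16 = 320 mm².
0.6 F_u A_nv = 541.4 kN; 0.6 F_y A_gv = 647.5 kN → shear rupture governs the shear term.
R_n = 541.4 + 1.0 × 470 × 320 / 1000 = 691.8 kN.
Allowable strength R_n/Ω = 691.8 / 2 = 346 kN.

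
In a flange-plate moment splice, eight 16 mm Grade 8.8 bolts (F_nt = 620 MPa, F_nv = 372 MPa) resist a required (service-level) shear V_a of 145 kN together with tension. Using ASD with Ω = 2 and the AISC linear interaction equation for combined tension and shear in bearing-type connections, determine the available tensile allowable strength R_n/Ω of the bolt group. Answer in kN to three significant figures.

407 kN

A_b = π·16²/4 = 201.1 mm²; f_rv = 145 × 1000 / (8 × 201.1) = 90.15 MPa.
F'_nt = 1.3 F_nt − (Ω F_nt / F_nv) f_rv = 1.3·620 − (2·620/372)·90.15 = 505.5 MPa, capped at F_nt → F'_nt = 505.5 MPa.
R_n = F'_nt · A_b · n = 505.5 × 201.1 × 8 / 1000 = 813.1 kN.
Allowable strength R_n/Ω = 813.1 / 2 = 407 kN.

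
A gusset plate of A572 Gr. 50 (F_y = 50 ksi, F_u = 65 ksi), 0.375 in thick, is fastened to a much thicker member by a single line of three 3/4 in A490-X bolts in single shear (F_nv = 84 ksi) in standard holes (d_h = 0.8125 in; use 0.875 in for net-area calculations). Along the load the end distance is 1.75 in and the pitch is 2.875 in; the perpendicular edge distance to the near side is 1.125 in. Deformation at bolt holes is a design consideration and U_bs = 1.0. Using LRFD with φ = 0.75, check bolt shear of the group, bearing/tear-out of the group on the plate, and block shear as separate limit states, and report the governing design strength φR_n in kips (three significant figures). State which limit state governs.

70.8 kips (block shear governs)

Bolt shear: A_b = π·0.75²/4 = 0.4418 in²; R_n = 84 × 0.4418 × 3 × 1 = 111.3 kips → 0.75 × 111.3 = 83.5 kips.
Bearing: edge l_c = 1.344, r_n = 39.3 kips; interior l_c = 2.062, r_n = 43.87 kips; R_n = 39.3 + 2·43.87 = 127.1 kips → 95.3 kips.
Block shear: A_gv = 2.812, A_nv = 1.992, A_nt = 0.2578 in²; R_n = min(0.6F_uA_nv, 0.6F_yA_gv) + U_bs·F_u·A_nt = 94.45 kips → 70.8 kips.
Block shear governs: 70.8 kips.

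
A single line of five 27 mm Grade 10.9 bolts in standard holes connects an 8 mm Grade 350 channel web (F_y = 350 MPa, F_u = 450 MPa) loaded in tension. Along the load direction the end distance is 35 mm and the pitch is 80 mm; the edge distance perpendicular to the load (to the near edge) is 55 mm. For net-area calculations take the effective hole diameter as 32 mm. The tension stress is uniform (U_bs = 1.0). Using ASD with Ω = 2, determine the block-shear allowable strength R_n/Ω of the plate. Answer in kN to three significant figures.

298 kN

Shear plane L_v = 35 + 4·80 = 355 mm; A_gv = 355 × 8 = 2840 mm².
A_nv = (355 − 4.5·32) × 8 = 1688 mm².
A_nt = (55 − 0.5·32) × 8 = 312 mm².
0.6 F_u A_nv = 455.8 kN; 0.6 F_y A_gv = 596.4 kN → shear rupture governs the shear term.
R_n = 455.8 + 1.0 × 450 × 312 / 1000 = 596.2 kN.
Allowable strength R_n/Ω = 596.2 / 2 = 298 kN.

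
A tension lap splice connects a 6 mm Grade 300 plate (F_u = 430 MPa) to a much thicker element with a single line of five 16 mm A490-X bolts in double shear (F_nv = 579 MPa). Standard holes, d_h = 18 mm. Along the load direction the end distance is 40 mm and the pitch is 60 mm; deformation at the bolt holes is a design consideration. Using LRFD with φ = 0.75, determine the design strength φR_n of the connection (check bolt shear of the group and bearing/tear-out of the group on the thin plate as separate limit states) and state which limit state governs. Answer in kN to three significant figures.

369 kN (bearing governs)

Bolt shear: A_b = π·16²/4 = 201.1 mm²; R_n = 579 × 201.1 × 5 × 2 / 1000 = 1164 kN → 0.75 × 1164 = 873 kN.
Bearing (1.2 l_c t F_u ≤ 2.4 d t F_u): upper limit = 2.4·16·6·430 / 1000 = 99.07 kN.
  Edge l_c = 40 − 18/2 = 31 → r_n = 95.98 kN; interior l_c = 60 − 18 = 42 → r_n = 99.07 kN.
  R_n,bearing = 1·95.98 + 4·99.07 = 492.3 kN → 0.75 × 492.3 = 369 kN.
Bearing governs: 369 kN.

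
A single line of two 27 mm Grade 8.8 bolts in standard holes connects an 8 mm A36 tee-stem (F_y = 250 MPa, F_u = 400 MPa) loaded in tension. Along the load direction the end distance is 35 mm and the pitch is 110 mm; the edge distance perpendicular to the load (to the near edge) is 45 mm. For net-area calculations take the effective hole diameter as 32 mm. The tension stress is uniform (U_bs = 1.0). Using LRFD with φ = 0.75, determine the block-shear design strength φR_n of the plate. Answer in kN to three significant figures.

200 kN

Shear plane L_v = 35 + 1·110 = 145 mm; A_gv = 145 × 8 = 1160 mm².
A_nv = (145 − 1.5·32) × 8 = 776 mm².
A_nt = (45 − 0.5·32) × 8 = 232 mm².
0.6 F_u A_nv = 186.2 kN; 0.6 F_y A_gv = 174 kN → shear yielding governs the shear term.
R_n = 174 + 1.0 × 400 × 232 / 1000 = 266.8 kN.
Design strength φR_n = 0.75 × 266.8 = 200 kN.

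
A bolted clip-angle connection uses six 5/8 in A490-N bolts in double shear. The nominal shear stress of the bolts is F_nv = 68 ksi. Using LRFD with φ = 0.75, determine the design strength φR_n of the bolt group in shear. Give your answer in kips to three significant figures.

188 kips

A_b = π × 0.625² / 4 = 0.3068 in².
R_n = F_nv · A_b · n · n_s = 68 × 0.3068 × 6 × 2 = 250.3 kips.
Design strength φR_n = 0.75 × 250.3 = 188 kips.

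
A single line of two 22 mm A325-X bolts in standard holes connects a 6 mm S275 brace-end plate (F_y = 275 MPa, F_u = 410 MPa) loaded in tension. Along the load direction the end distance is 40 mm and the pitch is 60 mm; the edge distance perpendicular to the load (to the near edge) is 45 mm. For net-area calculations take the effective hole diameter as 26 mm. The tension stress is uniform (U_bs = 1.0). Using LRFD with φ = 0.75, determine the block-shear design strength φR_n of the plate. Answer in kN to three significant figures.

Shear plane L_v = 40 + 1·60 = 100 mm; A_gv = 100 × 6 = 600 mm².
A_nv = (100 − 1.5·26) × 6 = 366 mm².
A_nt = (45 − 0.5·26) × 6 = 192 mm².
0.6 F_u A_nv = 90.04 kN; 0.6 F_y A_gv = 99 kN → shear rupture governs the shear term.
R_n = 90.04 + 1.0 × 410 × 192 / 1000 = 168.8 kN.
Design strength φR_n = 0.75 × 168.8 = 127 kN.

127 kN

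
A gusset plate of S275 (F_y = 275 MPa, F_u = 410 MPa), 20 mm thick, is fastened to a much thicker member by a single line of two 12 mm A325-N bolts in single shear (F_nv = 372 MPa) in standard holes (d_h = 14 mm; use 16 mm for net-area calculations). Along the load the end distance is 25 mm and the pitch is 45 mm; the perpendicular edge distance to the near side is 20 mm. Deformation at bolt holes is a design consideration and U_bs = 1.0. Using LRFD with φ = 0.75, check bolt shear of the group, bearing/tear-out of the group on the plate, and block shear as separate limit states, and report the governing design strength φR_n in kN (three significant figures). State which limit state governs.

Bolt shear: A_b = π·12²/4 = 113.1 mm²; R_n = 372 × 113.1 × 2 × 1 / 1000 = 84.14 kN → 0.75 × 84.14 = 63.1 kN.
Bearing: edge l_c = 18, r_n = 177.1 kN; interior l_c = 31, r_n = 236.2 kN; R_n = 177.1 + 1·236.2 = 413.3 kN → 310 kN.
Block shear: A_gv = 1400, A_nv = 920, A_nt = 240 mm²; R_n = min(0.6F_uA_nv, 0.6F_yA_gv) + U_bs·F_u·A_nt = 324.7 kN → 244 kN.
Bolt shear governs: 63.1 kN.

63.1 kN (bolt shear governs)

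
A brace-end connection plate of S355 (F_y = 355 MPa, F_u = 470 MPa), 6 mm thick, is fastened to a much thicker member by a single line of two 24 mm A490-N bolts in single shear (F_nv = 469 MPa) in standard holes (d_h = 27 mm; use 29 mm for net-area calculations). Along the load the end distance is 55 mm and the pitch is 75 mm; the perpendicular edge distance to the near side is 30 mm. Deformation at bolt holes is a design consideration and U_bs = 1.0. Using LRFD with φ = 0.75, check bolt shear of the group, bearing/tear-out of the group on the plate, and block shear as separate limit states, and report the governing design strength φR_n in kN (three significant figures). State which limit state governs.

143 kN (block shear governs)

Bolt shear: A_b = π·24²/4 = 452.4 mm²; R_n = 469 × 452.4 × 2 × 1 / 1000 = 424.3 kN → 0.75 × 424.3 = 318 kN.
Bearing: edge l_c = 41.5, r_n = 140.4 kN; interior l_c = 48, r_n = 162.4 kN; R_n = 140.4 + 1·162.4 = 302.9 kN → 227 kN.
Block shear: A_gv = 780, A_nv = 519, A_nt = 93 mm²; R_n = min(0.6F_uA_nv, 0.6F_yA_gv) + U_bs·F_u·A_nt = 190.1 kN → 143 kN.
Block shear governs: 143 kN.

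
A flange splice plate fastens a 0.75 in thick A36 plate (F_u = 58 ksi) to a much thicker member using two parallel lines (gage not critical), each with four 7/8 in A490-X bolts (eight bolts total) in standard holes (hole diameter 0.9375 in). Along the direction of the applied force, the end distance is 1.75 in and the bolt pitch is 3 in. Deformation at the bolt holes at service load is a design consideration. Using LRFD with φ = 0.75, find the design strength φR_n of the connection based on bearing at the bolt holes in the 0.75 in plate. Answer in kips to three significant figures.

511 kips

Per bolt r_n = 1.2 l_c t F_u ≤ 2.4 d t F_u; upper limit = 2.4 × 0.875 × 0.75 × 58 = 91.35 kips.
Edge bolt: l_c = 1.75 − 0.9375/2 = 1.281 in → 1.2 × 1.281 × 0.75 × 58 = 66.88 → r_n = 66.88 kips.
Interior bolts: l_c = 3 − 0.9375 = 2.062 in → 1.2 × 2.062 × 0.75 × 58 = 107.7 → r_n = 91.35 kips.
R_n = 2 × 66.88 + 6 × 91.35 = 681.9 kips.
Design strength φR_n = 0.75 × 681.9 = 511 kips.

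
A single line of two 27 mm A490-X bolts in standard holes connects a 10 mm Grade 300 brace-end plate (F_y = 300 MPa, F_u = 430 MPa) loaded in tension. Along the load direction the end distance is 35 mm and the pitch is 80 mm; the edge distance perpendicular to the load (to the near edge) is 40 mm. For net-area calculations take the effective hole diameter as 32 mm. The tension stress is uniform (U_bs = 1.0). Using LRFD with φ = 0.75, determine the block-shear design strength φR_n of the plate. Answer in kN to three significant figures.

207 kN

Shear plane L_v = 35 + 1·80 = 115 mm; A_gv = 115 × 10 = 1150 mm².
A_nv = (115 − 1.5·32) × 10 = 670 mm².
A_nt = (40 − 0.5·32) × 10 = 240 mm².
0.6 F_u A_nv = 172.9 kN; 0.6 F_y A_gv = 207 kN → shear rupture governs the shear term.
R_n = 172.9 + 1.0 × 430 × 240 / 1000 = 276.1 kN.
Design strength φR_n = 0.75 × 276.1 = 207 kN.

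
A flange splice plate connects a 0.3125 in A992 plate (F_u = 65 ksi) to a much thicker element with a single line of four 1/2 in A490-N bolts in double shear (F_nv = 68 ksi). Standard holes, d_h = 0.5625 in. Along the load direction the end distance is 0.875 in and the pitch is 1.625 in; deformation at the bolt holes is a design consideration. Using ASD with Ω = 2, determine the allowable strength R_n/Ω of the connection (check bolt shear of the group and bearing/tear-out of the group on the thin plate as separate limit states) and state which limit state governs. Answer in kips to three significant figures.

43.8 kips (bearing governs)

Bolt shear: A_b = π·0.5²/4 = 0.1963 in²; R_n = 68 × 0.1963 × 4 × 2 = 106.8 kips → 106.8 / 2 = 53.4 kips.
Bearing (1.2 l_c t F_u ≤ 2.4 d t F_u): upper limit = 2.4·0.5·0.3125·65 = 24.38 kips.
  Edge l_c = 0.875 − 0.5625/2 = 0.5938 → r_n = 14.47 kips; interior l_c = 1.625 − 0.5625 = 1.062 → r_n = 24.38 kips.
  R_n,bearing = 1·14.47 + 3·24.38 = 87.6 kips → 87.6 / 2 = 43.8 kips.
Bearing governs: 43.8 kips.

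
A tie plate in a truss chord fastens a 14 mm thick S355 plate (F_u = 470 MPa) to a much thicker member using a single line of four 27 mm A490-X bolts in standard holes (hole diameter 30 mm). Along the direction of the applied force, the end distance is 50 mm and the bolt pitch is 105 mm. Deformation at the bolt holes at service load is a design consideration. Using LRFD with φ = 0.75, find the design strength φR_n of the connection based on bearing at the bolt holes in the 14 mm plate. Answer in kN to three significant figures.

1170 kN

Per bolt r_n = 1.2 l_c t F_u ≤ 2.4 d t F_u; upper limit = 2.4 × 27 × 14 × 470 / 1000 = 426.4 kN.
Edge bolt: l_c = 50 − 30/2 = 35 mm → 1.2 × 35 × 14 × 470 / 1000 = 276.4 → r_n = 276.4 kN.
Interior bolts: l_c = 105 − 30 = 75 mm → 1.2 × 75 × 14 × 470 / 1000 = 592.2 → r_n = 426.4 kN.
R_n = 1 × 276.4 + 3 × 426.4 = 1556 kN.
Design strength φR_n = 0.75 × 1556 = 1170 kN.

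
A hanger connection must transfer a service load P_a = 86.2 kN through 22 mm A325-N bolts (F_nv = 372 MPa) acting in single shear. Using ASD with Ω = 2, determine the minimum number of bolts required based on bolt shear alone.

A_b = π·22²/4 = 380.1 mm².
Per-bolt allowable strength R_n/Ω = 372 × 380.1 × 1 / 1000 / 2 = 70.7 kN.
n ≥ 86.2 / 70.7 = 1.219 → use 2 bolts.

2 bolts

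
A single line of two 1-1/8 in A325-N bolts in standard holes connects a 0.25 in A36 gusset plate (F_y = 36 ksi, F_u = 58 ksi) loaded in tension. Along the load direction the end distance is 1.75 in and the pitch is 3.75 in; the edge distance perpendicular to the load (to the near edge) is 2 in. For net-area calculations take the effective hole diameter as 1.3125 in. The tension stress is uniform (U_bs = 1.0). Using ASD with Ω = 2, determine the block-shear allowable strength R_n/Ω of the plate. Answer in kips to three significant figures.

Shear plane L_v = 1.75 + 1·3.75 = 5.5 in; A_gv = 5.5 × 0.25 = 1.375 in².
A_nv = (5.5 − 1.5·1.3125) × 0.25 = 0.8828 in².
A_nt = (2 − 0.5·1.3125) × 0.25 = 0.3359 in².
0.6 F_u A_nv = 30.72 kips; 0.6 F_y A_gv = 29.7 kips → shear yielding governs the shear term.
R_n = 29.7 + 1.0 × 58 × 0.3359 = 49.18 kips.
Allowable strength R_n/Ω = 49.18 / 2 = 24.6 kips.

24.6 kips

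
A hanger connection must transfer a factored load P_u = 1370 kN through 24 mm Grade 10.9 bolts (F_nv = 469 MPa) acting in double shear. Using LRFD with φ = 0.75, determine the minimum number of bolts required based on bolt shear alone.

A_b = π·24²/4 = 452.4 mm².
Per-bolt design strength φR_n = 0.75 × 469 × 452.4 × 2 / 1000 = 318.3 kN.
n ≥ 1370 / 318.3 = 4.305 → use 5 bolts.

5 bolts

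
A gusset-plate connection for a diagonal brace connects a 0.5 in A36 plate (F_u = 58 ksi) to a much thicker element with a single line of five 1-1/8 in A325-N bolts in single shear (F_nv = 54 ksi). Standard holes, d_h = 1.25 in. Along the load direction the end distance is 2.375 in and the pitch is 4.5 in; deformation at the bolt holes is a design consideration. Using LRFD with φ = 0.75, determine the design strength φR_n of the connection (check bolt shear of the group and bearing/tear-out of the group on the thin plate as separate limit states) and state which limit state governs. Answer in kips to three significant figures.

Bolt shear: A_b = π·1.125²/4 = 0.994 in²; R_n = 54 × 0.994 × 5 × 1 = 268.4 kips → 0.75 × 268.4 = 201 kips.
Bearing (1.2 l_c t F_u ≤ 2.4 d t F_u): upper limit = 2.4·1.125·0.5·58 = 78.3 kips.
  Edge l_c = 2.375 − 1.25/2 = 1.75 → r_n = 60.9 kips; interior l_c = 4.5 − 1.25 = 3.25 → r_n = 78.3 kips.
  R_n,bearing = 1·60.9 + 4·78.3 = 374.1 kips → 0.75 × 374.1 = 281 kips.
Bolt shear governs: 201 kips.

201 kips (bolt shear governs)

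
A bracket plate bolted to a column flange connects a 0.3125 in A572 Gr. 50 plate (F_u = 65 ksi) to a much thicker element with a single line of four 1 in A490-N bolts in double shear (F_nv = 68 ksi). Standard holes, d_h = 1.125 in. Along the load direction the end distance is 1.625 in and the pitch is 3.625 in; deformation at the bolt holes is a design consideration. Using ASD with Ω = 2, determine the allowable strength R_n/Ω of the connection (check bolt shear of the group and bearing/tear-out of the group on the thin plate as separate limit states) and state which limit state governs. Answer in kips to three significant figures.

Bolt shear: A_b = π·1²/4 = 0.7854 in²; R_n = 68 × 0.7854 × 4 × 2 = 427.3 kips → 427.3 / 2 = 214 kips.
Bearing (1.2 l_c t F_u ≤ 2.4 d t F_u): upper limit = 2.4·1·0.3125·65 = 48.75 kips.
  Edge l_c = 1.625 − 1.125/2 = 1.062 → r_n = 25.9 kips; interior l_c = 3.625 − 1.125 = 2.5 → r_n = 48.75 kips.
  R_n,bearing = 1·25.9 + 3·48.75 = 172.1 kips → 172.1 / 2 = 86.1 kips.
Bearing governs: 86.1 kips.

86.1 kips (bearing governs)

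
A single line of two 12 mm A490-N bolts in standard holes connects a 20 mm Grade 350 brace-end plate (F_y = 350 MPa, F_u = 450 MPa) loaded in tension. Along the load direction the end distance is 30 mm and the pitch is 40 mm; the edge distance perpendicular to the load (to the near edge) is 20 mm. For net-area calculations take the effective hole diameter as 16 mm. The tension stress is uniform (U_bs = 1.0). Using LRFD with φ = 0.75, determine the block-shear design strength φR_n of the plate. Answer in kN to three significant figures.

267 kN

Shear plane L_v = 30 + 1·40 = 70 mm; A_gv = 70 × 20 = 1400 mm².
A_nv = (70 − 1.5·16) × 20 = 920 mm².
A_nt = (20 − 0.5·16) × 20 = 240 mm².
0.6 F_u A_nv = 248.4 kN; 0.6 F_y A_gv = 294 kN → shear rupture governs the shear term.
R_n = 248.4 + 1.0 × 450 × 240 / 1000 = 356.4 kN.
Design strength φR_n = 0.75 × 356.4 = 267 kN.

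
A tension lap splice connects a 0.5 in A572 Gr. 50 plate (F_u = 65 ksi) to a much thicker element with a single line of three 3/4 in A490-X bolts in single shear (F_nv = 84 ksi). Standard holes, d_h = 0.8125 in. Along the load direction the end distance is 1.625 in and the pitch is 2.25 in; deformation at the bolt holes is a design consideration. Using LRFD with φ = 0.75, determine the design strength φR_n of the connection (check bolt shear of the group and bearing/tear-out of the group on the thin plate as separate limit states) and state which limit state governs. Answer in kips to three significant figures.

83.5 kips (bolt shear governs)

Bolt shear: A_b = π·0.75²/4 = 0.4418 in²; R_n = 84 × 0.4418 × 3 × 1 = 111.3 kips → 0.75 × 111.3 = 83.5 kips.
Bearing (1.2 l_c t F_u ≤ 2.4 d t F_u): upper limit = 2.4·0.75·0.5·65 = 58.5 kips.
  Edge l_c = 1.625 − 0.8125/2 = 1.219 → r_n = 47.53 kips; interior l_c = 2.25 − 0.8125 = 1.438 → r_n = 56.06 kips.
  R_n,bearing = 1·47.53 + 2·56.06 = 159.7 kips → 0.75 × 159.7 = 120 kips.
Bolt shear governs: 83.5 kips.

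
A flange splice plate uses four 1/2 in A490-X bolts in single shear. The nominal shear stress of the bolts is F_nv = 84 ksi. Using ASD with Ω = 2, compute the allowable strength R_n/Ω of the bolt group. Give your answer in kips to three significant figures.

A_b = π × 0.5² / 4 = 0.1963 in².
R_n = F_nv · A_b · n · n_s = 84 × 0.1963 × 4 × 1 = 65.97 kips.
Allowable strength R_n/Ω = 65.97 / 2 = 33 kips.

33 kips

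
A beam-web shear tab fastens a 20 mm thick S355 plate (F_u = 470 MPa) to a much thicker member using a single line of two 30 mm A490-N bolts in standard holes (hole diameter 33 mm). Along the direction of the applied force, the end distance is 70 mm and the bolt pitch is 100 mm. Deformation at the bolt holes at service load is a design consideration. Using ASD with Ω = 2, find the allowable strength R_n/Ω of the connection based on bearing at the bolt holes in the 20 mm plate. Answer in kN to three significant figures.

640 kN

Per bolt r_n = 1.2 l_c t F_u ≤ 2.4 d t F_u; upper limit = 2.4 × 30 × 20 × 470 / 1000 = 676.8 kN.
Edge bolt: l_c = 70 − 33/2 = 53.5 mm → 1.2 × 53.5 × 20 × 470 / 1000 = 603.5 → r_n = 603.5 kN.
Interior bolts: l_c = 100 − 33 = 67 mm → 1.2 × 67 × 20 × 470 / 1000 = 755.8 → r_n = 676.8 kN.
R_n = 1 × 603.5 + 1 × 676.8 = 1280 kN.
Allowable strength R_n/Ω = 1280 / 2 = 640 kN.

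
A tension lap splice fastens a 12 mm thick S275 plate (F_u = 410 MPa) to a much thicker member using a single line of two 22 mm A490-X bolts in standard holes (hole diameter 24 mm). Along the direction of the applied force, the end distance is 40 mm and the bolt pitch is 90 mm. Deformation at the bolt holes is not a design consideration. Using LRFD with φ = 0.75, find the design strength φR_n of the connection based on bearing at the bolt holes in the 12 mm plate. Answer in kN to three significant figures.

399 kN

Per bolt r_n = 1.5 l_c t F_u ≤ 3.0 d t F_u; upper limit = 3.0 × 22 × 12 × 410 / 1000 = 324.7 kN.
Edge bolt: l_c = 40 − 24/2 = 28 mm → 1.5 × 28 × 12 × 410 / 1000 = 206.6 → r_n = 206.6 kN.
Interior bolts: l_c = 90 − 24 = 66 mm → 1.5 × 66 × 12 × 410 / 1000 = 487.1 → r_n = 324.7 kN.
R_n = 1 × 206.6 + 1 × 324.7 = 531.4 kN.
Design strength φR_n = 0.75 × 531.4 = 399 kN.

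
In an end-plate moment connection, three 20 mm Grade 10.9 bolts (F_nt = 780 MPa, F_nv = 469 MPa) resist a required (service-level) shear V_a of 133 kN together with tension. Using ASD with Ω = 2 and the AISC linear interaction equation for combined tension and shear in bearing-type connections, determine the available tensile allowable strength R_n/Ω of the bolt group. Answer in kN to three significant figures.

257 kN

A_b = π·20²/4 = 314.2 mm²; f_rv = 133 × 1000 / (3 × 314.2) = 141.1 MPa.
F'_nt = 1.3 F_nt − (Ω F_nt / F_nv) f_rv = 1.3·780 − (2·780/469)·141.1 = 544.6 MPa, capped at F_nt → F'_nt = 544.6 MPa.
R_n = F'_nt · A_b · n = 544.6 × 314.2 × 3 / 1000 = 513.3 kN.
Allowable strength R_n/Ω = 513.3 / 2 = 257 kN.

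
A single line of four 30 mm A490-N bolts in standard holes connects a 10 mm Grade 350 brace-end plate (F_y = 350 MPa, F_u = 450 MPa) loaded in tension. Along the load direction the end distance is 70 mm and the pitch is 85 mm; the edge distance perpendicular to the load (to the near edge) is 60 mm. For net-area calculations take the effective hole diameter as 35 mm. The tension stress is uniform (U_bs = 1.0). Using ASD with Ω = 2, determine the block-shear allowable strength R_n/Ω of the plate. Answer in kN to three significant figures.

369 kN

Shear plane L_v = 70 + 3·85 = 325 mm; A_gv = 325 × 10 = 3250 mm².
A_nv = (325 − 3.5·35) × 10 = 2025 mm².
A_nt = (60 − 0.5·35) × 10 = 425 mm².
0.6 F_u A_nv = 546.8 kN; 0.6 F_y A_gv = 682.5 kN → shear rupture governs the shear term.
R_n = 546.8 + 1.0 × 450 × 425 / 1000 = 738 kN.
Allowable strength R_n/Ω = 738 / 2 = 369 kN.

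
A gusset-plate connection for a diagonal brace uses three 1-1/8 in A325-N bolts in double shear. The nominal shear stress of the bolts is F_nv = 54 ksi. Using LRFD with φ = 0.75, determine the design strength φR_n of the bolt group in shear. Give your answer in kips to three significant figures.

A_b = π × 1.125² / 4 = 0.994 in².
R_n = F_nv · A_b · n · n_s = 54 × 0.994 × 3 × 2 = 322.1 kips.
Design strength φR_n = 0.75 × 322.1 = 242 kips.

242 kips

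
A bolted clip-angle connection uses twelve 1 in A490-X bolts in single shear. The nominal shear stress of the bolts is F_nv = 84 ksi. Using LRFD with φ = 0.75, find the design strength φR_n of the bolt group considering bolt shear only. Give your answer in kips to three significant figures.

594 kips

A_b = π × 1² / 4 = 0.7854 in².
R_n = F_nv · A_b · n · n_s = 84 × 0.7854 × 12 × 1 = 791.7 kips.
Design strength φR_n = 0.75 × 791.7 = 594 kips.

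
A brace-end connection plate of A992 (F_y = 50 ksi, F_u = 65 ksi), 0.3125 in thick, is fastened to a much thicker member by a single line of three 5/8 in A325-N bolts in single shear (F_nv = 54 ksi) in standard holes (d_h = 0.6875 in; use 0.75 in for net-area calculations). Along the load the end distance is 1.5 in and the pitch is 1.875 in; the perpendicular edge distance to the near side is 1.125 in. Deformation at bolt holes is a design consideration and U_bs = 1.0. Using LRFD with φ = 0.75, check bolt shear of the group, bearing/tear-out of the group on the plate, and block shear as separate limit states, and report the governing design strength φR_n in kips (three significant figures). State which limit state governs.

37.3 kips (bolt shear governs)

Bolt shear: A_b = π·0.625²/4 = 0.3068 in²; R_n = 54 × 0.3068 × 3 × 1 = 49.7 kips → 0.75 × 49.7 = 37.3 kips.
Bearing: edge l_c = 1.156, r_n = 28.18 kips; interior l_c = 1.188, r_n = 28.95 kips; R_n = 28.18 + 2·28.95 = 86.07 kips → 64.6 kips.
Block shear: A_gv = 1.641, A_nv = 1.055, A_nt = 0.2344 in²; R_n = min(0.6F_uA_nv, 0.6F_yA_gv) + U_bs·F_u·A_nt = 56.37 kips → 42.3 kips.
Bolt shear governs: 37.3 kips.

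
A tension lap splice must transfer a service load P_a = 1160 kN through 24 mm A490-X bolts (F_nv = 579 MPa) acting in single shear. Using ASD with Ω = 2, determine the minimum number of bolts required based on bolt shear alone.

9 bolts

A_b = π·24²/4 = 452.4 mm².
Per-bolt allowable strength R_n/Ω = 579 × 452.4 × 1 / 1000 / 2 = 131 kN.
n ≥ 1160 / 131 = 8.857 → use 9 bolts.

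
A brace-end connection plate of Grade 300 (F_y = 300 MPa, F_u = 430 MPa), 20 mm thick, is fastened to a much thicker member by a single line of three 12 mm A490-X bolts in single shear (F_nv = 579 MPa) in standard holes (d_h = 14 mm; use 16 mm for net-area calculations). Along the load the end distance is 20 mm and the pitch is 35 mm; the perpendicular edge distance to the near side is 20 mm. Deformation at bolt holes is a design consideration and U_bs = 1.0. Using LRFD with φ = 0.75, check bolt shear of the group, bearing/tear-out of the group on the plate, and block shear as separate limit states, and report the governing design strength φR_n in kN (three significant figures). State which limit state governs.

Bolt shear: A_b = π·12²/4 = 113.1 mm²; R_n = 579 × 113.1 × 3 × 1 / 1000 = 196.5 kN → 0.75 × 196.5 = 147 kN.
Bearing: edge l_c = 13, r_n = 134.2 kN; interior l_c = 21, r_n = 216.7 kN; R_n = 134.2 + 2·216.7 = 567.6 kN → 426 kN.
Block shear: A_gv = 1800, A_nv = 1000, A_nt = 240 mm²; R_n = min(0.6F_uA_nv, 0.6F_yA_gv) + U_bs·F_u·A_nt = 361.2 kN → 271 kN.
Bolt shear governs: 147 kN.

147 kN (bolt shear governs)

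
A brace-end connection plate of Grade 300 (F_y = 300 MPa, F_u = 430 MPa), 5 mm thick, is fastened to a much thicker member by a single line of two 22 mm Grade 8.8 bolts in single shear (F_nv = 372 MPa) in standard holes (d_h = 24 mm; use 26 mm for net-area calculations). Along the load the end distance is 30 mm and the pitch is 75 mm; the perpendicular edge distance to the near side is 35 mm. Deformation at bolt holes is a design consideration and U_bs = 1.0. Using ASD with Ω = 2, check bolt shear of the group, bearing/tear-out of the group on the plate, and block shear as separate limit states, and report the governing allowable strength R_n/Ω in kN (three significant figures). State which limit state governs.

Bolt shear: A_b = π·22²/4 = 380.1 mm²; R_n = 372 × 380.1 × 2 × 1 / 1000 = 282.8 kN → 282.8 / 2 = 141 kN.
Bearing: edge l_c = 18, r_n = 46.44 kN; interior l_c = 51, r_n = 113.5 kN; R_n = 46.44 + 1·113.5 = 160 kN → 80 kN.
Block shear: A_gv = 525, A_nv = 330, A_nt = 110 mm²; R_n = min(0.6F_uA_nv, 0.6F_yA_gv) + U_bs·F_u·A_nt = 132.4 kN → 66.2 kN.
Block shear governs: 66.2 kN.

66.2 kN (block shear governs)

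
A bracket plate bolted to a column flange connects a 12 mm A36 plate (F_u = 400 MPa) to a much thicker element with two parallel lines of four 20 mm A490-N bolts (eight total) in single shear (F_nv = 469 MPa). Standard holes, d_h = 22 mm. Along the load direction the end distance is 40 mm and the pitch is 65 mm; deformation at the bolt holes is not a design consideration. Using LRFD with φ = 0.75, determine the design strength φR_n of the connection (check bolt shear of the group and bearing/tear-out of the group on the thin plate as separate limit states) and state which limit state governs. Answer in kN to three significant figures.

Bolt shear: A_b = π·20²/4 = 314.2 mm²; R_n = 469 × 314.2 × 8 × 1 / 1000 = 1179 kN → 0.75 × 1179 = 884 kN.
Bearing (1.5 l_c t F_u ≤ 3.0 d t F_u): upper limit = 3.0·20·12·400 / 1000 = 288 kN.
  Edge l_c = 40 − 22/2 = 29 → r_n = 208.8 kN; interior l_c = 65 − 22 = 43 → r_n = 288 kN.
  R_n,bearing = 2·208.8 + 6·288 = 2146 kN → 0.75 × 2146 = 1610 kN.
Bolt shear governs: 884 kN.

884 kN (bolt shear governs)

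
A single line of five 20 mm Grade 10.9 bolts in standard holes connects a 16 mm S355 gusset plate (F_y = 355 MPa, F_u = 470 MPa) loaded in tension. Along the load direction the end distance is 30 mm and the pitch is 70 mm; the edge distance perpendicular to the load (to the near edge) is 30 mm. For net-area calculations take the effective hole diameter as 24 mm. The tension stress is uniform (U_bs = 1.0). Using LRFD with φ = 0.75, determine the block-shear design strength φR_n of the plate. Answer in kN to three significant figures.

Shear plane L_v = 30 + 4·70 = 310 mm; A_gv = 310 × 16 = 4960 mm².
A_nv = (310 − 4.5·24) × 16 = 3232 mm².
A_nt = (30 − 0.5·24) × 16 = 288 mm².
0.6 F_u A_nv = 911.4 kN; 0.6 F_y A_gv = 1056 kN → shear rupture governs the shear term.
R_n = 911.4 + 1.0 × 470 × 288 / 1000 = 1047 kN.
Design strength φR_n = 0.75 × 1047 = 785 kN.

785 kN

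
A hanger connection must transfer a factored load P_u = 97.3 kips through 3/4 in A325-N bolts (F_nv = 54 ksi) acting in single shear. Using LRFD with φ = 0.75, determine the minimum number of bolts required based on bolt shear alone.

A_b = π·0.75²/4 = 0.4418 in².
Per-bolt design strength φR_n = 0.75 × 54 × 0.4418 × 1 = 17.89 kips.
n ≥ 97.3 / 17.89 = 5.438 → use 6 bolts.

6 bolts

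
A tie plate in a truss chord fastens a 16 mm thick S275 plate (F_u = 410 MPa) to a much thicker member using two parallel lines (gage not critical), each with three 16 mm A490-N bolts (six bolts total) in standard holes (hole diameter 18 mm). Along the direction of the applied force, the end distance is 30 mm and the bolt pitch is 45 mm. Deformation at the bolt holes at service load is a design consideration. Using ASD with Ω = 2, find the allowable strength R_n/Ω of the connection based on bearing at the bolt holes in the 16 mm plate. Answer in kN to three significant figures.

Per bolt r_n = 1.2 l_c t F_u ≤ 2.4 d t F_u; upper limit = 2.4 × 16 × 16 × 410 / 1000 = 251.9 kN.
Edge bolt: l_c = 30 − 18/2 = 21 mm → 1.2 × 21 × 16 × 410 / 1000 = 165.3 → r_n = 165.3 kN.
Interior bolts: l_c = 45 − 18 = 27 mm → 1.2 × 27 × 16 × 410 / 1000 = 212.5 → r_n = 212.5 kN.
R_n = 2 × 165.3 + 4 × 212.5 = 1181 kN.
Allowable strength R_n/Ω = 1181 / 2 = 590 kN.

590 kN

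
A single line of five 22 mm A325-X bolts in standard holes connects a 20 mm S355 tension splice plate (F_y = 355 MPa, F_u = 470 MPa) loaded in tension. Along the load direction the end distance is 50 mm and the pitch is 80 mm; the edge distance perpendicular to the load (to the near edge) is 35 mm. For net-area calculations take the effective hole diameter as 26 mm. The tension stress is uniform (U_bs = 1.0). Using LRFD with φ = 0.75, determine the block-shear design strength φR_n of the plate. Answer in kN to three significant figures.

Shear plane L_v = 50 + 4·80 = 370 mm; A_gv = 370 × 20 = 7400 mm².
A_nv = (370 − 4.5·26) × 20 = 5060 mm².
A_nt = (35 − 0.5·26) × 20 = 440 mm².
0.6 F_u A_nv = 1427 kN; 0.6 F_y A_gv = 1576 kN → shear rupture governs the shear term.
R_n = 1427 + 1.0 × 470 × 440 / 1000 = 1634 kN.
Design strength φR_n = 0.75 × 1634 = 1230 kN.

1230 kN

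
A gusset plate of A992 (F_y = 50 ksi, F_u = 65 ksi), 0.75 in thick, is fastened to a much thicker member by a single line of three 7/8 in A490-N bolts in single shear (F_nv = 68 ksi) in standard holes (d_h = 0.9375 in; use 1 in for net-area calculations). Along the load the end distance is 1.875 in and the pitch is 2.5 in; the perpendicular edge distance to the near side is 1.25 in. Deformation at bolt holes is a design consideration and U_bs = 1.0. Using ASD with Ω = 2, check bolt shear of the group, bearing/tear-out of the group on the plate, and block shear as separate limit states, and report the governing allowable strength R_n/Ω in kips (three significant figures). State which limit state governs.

Bolt shear: A_b = π·0.875²/4 = 0.6013 in²; R_n = 68 × 0.6013 × 3 × 1 = 122.7 kips → 122.7 / 2 = 61.3 kips.
Bearing: edge l_c = 1.406, r_n = 82.27 kips; interior l_c = 1.562, r_n = 91.41 kips; R_n = 82.27 + 2·91.41 = 265.1 kips → 133 kips.
Block shear: A_gv = 5.156, A_nv = 3.281, A_nt = 0.5625 in²; R_n = min(0.6F_uA_nv, 0.6F_yA_gv) + U_bs·F_u·A_nt = 164.5 kips → 82.3 kips.
Bolt shear governs: 61.3 kips.

61.3 kips (bolt shear governs)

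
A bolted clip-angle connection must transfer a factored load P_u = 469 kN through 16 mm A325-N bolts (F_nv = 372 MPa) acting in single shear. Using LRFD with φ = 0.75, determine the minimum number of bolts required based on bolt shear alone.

9 bolts

A_b = π·16²/4 = 201.1 mm².
Per-bolt design strength φR_n = 0.75 × 372 × 201.1 × 1 / 1000 = 56.1 kN.
n ≥ 469 / 56.1 = 8.361 → use 9 bolts.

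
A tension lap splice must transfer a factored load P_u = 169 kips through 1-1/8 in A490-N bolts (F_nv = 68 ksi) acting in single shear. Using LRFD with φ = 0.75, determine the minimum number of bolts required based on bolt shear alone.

4 bolts

A_b = π·1.125²/4 = 0.994 in².
Per-bolt design strength φR_n = 0.75 × 68 × 0.994 × 1 = 50.69 kips.
n ≥ 169 / 50.69 = 3.334 → use 4 bolts.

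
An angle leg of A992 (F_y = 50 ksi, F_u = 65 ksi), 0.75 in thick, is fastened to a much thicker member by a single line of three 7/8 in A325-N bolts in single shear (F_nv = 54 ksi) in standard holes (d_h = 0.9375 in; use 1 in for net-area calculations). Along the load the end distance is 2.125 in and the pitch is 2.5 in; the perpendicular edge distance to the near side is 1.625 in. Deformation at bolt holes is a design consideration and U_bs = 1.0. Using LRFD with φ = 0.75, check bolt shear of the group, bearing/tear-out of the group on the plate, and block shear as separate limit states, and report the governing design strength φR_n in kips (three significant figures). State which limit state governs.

Bolt shear: A_b = π·0.875²/4 = 0.6013 in²; R_n = 54 × 0.6013 × 3 × 1 = 97.41 kips → 0.75 × 97.41 = 73.1 kips.
Bearing: edge l_c = 1.656, r_n = 96.89 kips; interior l_c = 1.562, r_n = 91.41 kips; R_n = 96.89 + 2·91.41 = 279.7 kips → 210 kips.
Block shear: A_gv = 5.344, A_nv = 3.469, A_nt = 0.8438 in²; R_n = min(0.6F_uA_nv, 0.6F_yA_gv) + U_bs·F_u·A_nt = 190.1 kips → 143 kips.
Bolt shear governs: 73.1 kips.

73.1 kips (bolt shear governs)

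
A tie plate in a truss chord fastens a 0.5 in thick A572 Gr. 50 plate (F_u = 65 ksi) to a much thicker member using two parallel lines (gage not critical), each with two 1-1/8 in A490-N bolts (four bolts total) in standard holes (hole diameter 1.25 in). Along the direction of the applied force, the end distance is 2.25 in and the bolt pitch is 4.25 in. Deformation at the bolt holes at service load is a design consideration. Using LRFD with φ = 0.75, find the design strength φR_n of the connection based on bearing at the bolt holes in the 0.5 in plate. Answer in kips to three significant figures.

227 kips

Per bolt r_n = 1.2 l_c t F_u ≤ 2.4 d t F_u; upper limit = 2.4 × 1.125 × 0.5 × 65 = 87.75 kips.
Edge bolt: l_c = 2.25 − 1.25/2 = 1.625 in → 1.2 × 1.625 × 0.5 × 65 = 63.38 → r_n = 63.38 kips.
Interior bolts: l_c = 4.25 − 1.25 = 3 in → 1.2 × 3 × 0.5 × 65 = 117 → r_n = 87.75 kips.
R_n = 2 × 63.38 + 2 × 87.75 = 302.2 kips.
Design strength φR_n = 0.75 × 302.2 = 227 kips.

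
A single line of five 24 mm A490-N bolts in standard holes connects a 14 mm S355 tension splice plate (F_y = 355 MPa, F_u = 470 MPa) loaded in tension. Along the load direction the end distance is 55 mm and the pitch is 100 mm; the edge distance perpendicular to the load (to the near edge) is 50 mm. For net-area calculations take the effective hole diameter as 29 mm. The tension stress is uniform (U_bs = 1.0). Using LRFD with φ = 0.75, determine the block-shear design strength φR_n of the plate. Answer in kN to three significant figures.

1140 kN

Shear plane L_v = 55 + 4·100 = 455 mm; A_gv = 455 × 14 = 6370 mm².
A_nv = (455 − 4.5·29) × 14 = 4543 mm².
A_nt = (50 − 0.5·29) × 14 = 497 mm².
0.6 F_u A_nv = 1281 kN; 0.6 F_y A_gv = 1357 kN → shear rupture governs the shear term.
R_n = 1281 + 1.0 × 470 × 497 / 1000 = 1515 kN.
Design strength φR_n = 0.75 × 1515 = 1140 kN.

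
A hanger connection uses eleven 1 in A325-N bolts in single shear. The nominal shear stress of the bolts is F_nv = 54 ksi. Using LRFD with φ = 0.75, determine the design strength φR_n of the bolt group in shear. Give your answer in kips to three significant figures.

A_b = π × 1² / 4 = 0.7854 in².
R_n = F_nv · A_b · n · n_s = 54 × 0.7854 × 11 × 1 = 466.5 kips.
Design strength φR_n = 0.75 × 466.5 = 350 kips.

350 kips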